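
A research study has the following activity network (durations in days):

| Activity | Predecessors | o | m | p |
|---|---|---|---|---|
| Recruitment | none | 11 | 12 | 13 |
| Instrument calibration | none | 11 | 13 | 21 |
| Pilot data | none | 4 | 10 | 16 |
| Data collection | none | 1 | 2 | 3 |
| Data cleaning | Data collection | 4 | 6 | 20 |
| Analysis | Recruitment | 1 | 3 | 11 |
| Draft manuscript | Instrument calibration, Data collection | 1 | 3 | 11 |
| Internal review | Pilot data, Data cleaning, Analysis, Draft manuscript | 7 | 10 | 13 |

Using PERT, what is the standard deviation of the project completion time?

te_Recruitment = (11 + 4·12 + 13)/6 = 72/6 = 12; σ²_Recruitment = ((13−11)/6)² = 0.111
te_Instrument calibration = (11 + 4·13 + 21)/6 = 84/6 = 14; σ²_Instrument calibration = ((21−11)/6)² = 2.778
te_Pilot data = (4 + 4·10 + 16)/6 = 60/6 = 10; σ²_Pilot data = ((16−4)/6)² = 4.000
te_Data collection = (1 + 4·2 + 3)/6 = 12/6 = 2; σ²_Data collection = ((3−1)/6)² = 0.111
te_Data cleaning = (4 + 4·6 + 20)/6 = 48/6 = 8; σ²_Data cleaning = ((20−4)/6)² = 7.111
te_Analysis = (1 + 4·3 + 11)/6 = 24/6 = 4; σ²_Analysis = ((11−1)/6)² = 2.778
te_Draft manuscript = (1 + 4·3 + 11)/6 = 24/6 = 4; σ²_Draft manuscript = ((11−1)/6)² = 2.778
te_Internal review = (7 + 4·10 + 13)/6 = 60/6 = 10; σ²_Internal review = ((13−7)/6)² = 1.000

Forward pass:
ES_Recruitment = 0; EF_Recruitment = 12
ES_Instrument calibration = 0; EF_Instrument calibration = 14
ES_Pilot data = 0; EF_Pilot data = 10
ES_Data collection = 0; EF_Data collection = 2
ES_Data cleaning = 2; EF_Data cleaning = 2+8 = 10
ES_Analysis = 12; EF_Analysis = 12+4 = 16
ES_Draft manuscript = max(EF_Instrument calibration=14, EF_Data collection=2) = 14; EF_Draft manuscript = 14+4 = 18
ES_Internal review = max(EF_Pilot data=10, EF_Data cleaning=10, EF_Analysis=16, EF_Draft manuscript=18) = 18; EF_Internal review = 18+10 = 28
Expected project duration μ = 28 days. Critical path: Instrument calibration → Draft manuscript → Internal review.

Variance along critical path = 2.778 + 2.778 + 1.000 = 6.556
σ = √6.556 = 2.560 days

2.56 days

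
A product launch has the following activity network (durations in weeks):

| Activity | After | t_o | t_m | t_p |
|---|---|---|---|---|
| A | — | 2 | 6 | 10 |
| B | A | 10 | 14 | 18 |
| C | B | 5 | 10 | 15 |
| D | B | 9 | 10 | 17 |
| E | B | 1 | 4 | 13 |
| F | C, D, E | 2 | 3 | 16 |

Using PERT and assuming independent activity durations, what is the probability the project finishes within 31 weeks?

te_A = (2 + 4·6 + 10)/6 = 36/6 = 6; σ²_A = ((10−2)/6)² = 1.778
te_B = (10 + 4·14 + 18)/6 = 84/6 = 14; σ²_B = ((18−10)/6)² = 1.778
te_C = (5 + 4·10 + 15)/6 = 60/6 = 10; σ²_C = ((15−5)/6)² = 2.778
te_D = (9 + 4·10 + 17)/6 = 66/6 = 11; σ²_D = ((17−9)/6)² = 1.778
te_E = (1 + 4·4 + 13)/6 = 30/6 = 5; σ²_E = ((13−1)/6)² = 4.000
te_F = (2 + 4·3 + 16)/6 = 30/6 = 5; σ²_F = ((16−2)/6)² = 5.444

Forward pass:
ES_A = 0; EF_A = 6
ES_B = 6; EF_B = 6+14 = 20
ES_C = 20; EF_C = 20+10 = 30
ES_D = 20; EF_D = 20+11 = 31
ES_E = 20; EF_E = 20+5 = 25
ES_F = max(EF_C=30, EF_D=31, EF_E=25) = 31; EF_F = 31+5 = 36
Expected project duration μ = 36 weeks. Critical path: A → B → D → F.

Variance along critical path = 1.778 + 1.778 + 1.778 + 5.444 = 10.778; σ = √10.778 = 3.283 weeks.
Z = (31 − 36) / 3.283 = -1.523
P(T ≤ 31) = Φ(-1.523) ≈ 0.064

0.064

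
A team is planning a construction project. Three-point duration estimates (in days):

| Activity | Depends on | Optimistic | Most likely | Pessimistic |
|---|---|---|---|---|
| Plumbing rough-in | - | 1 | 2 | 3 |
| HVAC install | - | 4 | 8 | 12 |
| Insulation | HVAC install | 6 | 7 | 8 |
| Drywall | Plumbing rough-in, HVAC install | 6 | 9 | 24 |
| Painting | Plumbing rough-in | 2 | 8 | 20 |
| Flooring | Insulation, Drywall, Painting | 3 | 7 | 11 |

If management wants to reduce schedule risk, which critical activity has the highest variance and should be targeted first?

te_Plumbing rough-in = (1 + 4·2 + 3)/6 = 12/6 = 2; σ²_Plumbing rough-in = ((3−1)/6)² = 0.111
te_HVAC install = (4 + 4·8 + 12)/6 = 48/6 = 8; σ²_HVAC install = ((12−4)/6)² = 1.778
te_Insulation = (6 + 4·7 + 8)/6 = 42/6 = 7; σ²_Insulation = ((8−6)/6)² = 0.111
te_Drywall = (6 + 4·9 + 24)/6 = 66/6 = 11; σ²_Drywall = ((24−6)/6)² = 9.000
te_Painting = (2 + 4·8 + 20)/6 = 54/6 = 9; σ²_Painting = ((20−2)/6)² = 9.000
te_Flooring = (3 + 4·7 + 11)/6 = 42/6 = 7; σ²_Flooring = ((11−3)/6)² = 1.778

Forward pass:
ES_Plumbing rough-in = 0; EF_Plumbing rough-in = 2
ES_HVAC install = 0; EF_HVAC install = 8
ES_Insulation = 8; EF_Insulation = 8+7 = 15
ES_Drywall = max(EF_Plumbing rough-in=2, EF_HVAC install=8) = 8; EF_Drywall = 8+11 = 19
ES_Painting = 2; EF_Painting = 2+9 = 11
ES_Flooring = max(EF_Insulation=15, EF_Drywall=19, EF_Painting=11) = 19; EF_Flooring = 19+7 = 26
Expected project duration μ = 26 days. Critical path: HVAC install → Drywall → Flooring.

Variances on critical path: σ²_HVAC install=1.778, σ²_Drywall=9.000, σ²_Flooring=1.778.
Largest is σ²_Drywall = 9.000.

Drywall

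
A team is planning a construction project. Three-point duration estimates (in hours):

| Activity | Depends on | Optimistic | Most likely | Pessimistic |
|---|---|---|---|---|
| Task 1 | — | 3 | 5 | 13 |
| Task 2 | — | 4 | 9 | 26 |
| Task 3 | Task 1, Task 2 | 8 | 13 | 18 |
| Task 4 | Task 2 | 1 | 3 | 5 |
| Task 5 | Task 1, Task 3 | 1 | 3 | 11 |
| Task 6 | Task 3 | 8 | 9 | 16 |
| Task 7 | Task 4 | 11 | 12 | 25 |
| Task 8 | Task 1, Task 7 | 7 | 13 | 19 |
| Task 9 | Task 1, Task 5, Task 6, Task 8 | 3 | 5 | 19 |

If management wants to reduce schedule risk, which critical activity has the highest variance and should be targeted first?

Task 2

te_Task 1 = (3 + 4·5 + 13)/6 = 36/6 = 6; σ²_Task 1 = ((13−3)/6)² = 2.778
te_Task 2 = (4 + 4·9 + 26)/6 = 66/6 = 11; σ²_Task 2 = ((26−4)/6)² = 13.444
te_Task 3 = (8 + 4·13 + 18)/6 = 78/6 = 13; σ²_Task 3 = ((18−8)/6)² = 2.778
te_Task 4 = (1 + 4·3 + 5)/6 = 18/6 = 3; σ²_Task 4 = ((5−1)/6)² = 0.444
te_Task 5 = (1 + 4·3 + 11)/6 = 24/6 = 4; σ²_Task 5 = ((11−1)/6)² = 2.778
te_Task 6 = (8 + 4·9 + 16)/6 = 60/6 = 10; σ²_Task 6 = ((16−8)/6)² = 1.778
te_Task 7 = (11 + 4·12 + 25)/6 = 84/6 = 14; σ²_Task 7 = ((25−11)/6)² = 5.444
te_Task 8 = (7 + 4·13 + 19)/6 = 78/6 = 13; σ²_Task 8 = ((19−7)/6)² = 4.000
te_Task 9 = (3 + 4·5 + 19)/6 = 42/6 = 7; σ²_Task 9 = ((19−3)/6)² = 7.111

Forward pass:
ES_Task 1 = 0; EF_Task 1 = 6
ES_Task 2 = 0; EF_Task 2 = 11
ES_Task 3 = max(EF_Task 1=6, EF_Task 2=11) = 11; EF_Task 3 = 11+13 = 24
ES_Task 4 = 11; EF_Task 4 = 11+3 = 14
ES_Task 5 = max(EF_Task 1=6, EF_Task 3=24) = 24; EF_Task 5 = 24+4 = 28
ES_Task 6 = 24; EF_Task 6 = 24+10 = 34
ES_Task 7 = 14; EF_Task 7 = 14+14 = 28
ES_Task 8 = max(EF_Task 1=6, EF_Task 7=28) = 28; EF_Task 8 = 28+13 = 41
ES_Task 9 = max(EF_Task 1=6, EF_Task 5=28, EF_Task 6=34, EF_Task 8=41) = 41; EF_Task 9 = 41+7 = 48
Expected project duration μ = 48 hours. Critical path: Task 2 → Task 4 → Task 7 → Task 8 → Task 9.

Variances on critical path: σ²_Task 2=13.444, σ²_Task 4=0.444, σ²_Task 7=5.444, σ²_Task 8=4.000, σ²_Task 9=7.111.
Largest is σ²_Task 2 = 13.444.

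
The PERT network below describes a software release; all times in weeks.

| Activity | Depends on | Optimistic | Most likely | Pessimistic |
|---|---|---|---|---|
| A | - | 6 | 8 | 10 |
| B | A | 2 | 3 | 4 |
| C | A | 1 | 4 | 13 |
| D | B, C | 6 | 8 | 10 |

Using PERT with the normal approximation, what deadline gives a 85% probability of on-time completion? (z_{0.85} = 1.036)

te_A = (6 + 4·8 + 10)/6 = 48/6 = 8; σ²_A = ((10−6)/6)² = 0.444
te_B = (2 + 4·3 + 4)/6 = 18/6 = 3; σ²_B = ((4−2)/6)² = 0.111
te_C = (1 + 4·4 + 13)/6 = 30/6 = 5; σ²_C = ((13−1)/6)² = 4.000
te_D = (6 + 4·8 + 10)/6 = 48/6 = 8; σ²_D = ((10−6)/6)² = 0.444

Forward pass:
ES_A = 0; EF_A = 8
ES_B = 8; EF_B = 8+3 = 11
ES_C = 8; EF_C = 8+5 = 13
ES_D = max(EF_B=11, EF_C=13) = 13; EF_D = 13+8 = 21
Expected project duration μ = 21 weeks. Critical path: A → C → D.

Variance along critical path = 0.444 + 4.000 + 0.444 = 4.889; σ = 2.211 weeks.
D = μ + z·σ = 21 + 1.036·2.211 = 23.3 weeks

23.3 weeks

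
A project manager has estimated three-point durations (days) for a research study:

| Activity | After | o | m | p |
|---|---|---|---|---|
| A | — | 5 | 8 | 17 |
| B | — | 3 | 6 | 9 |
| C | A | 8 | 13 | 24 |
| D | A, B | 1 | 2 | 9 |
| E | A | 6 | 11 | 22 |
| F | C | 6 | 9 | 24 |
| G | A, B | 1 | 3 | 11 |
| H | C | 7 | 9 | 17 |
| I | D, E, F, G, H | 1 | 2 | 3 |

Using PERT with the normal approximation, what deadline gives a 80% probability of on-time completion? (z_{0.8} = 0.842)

te_A = (5 + 4·8 + 17)/6 = 54/6 = 9; σ²_A = ((17−5)/6)² = 4.000
te_B = (3 + 4·6 + 9)/6 = 36/6 = 6; σ²_B = ((9−3)/6)² = 1.000
te_C = (8 + 4·13 + 24)/6 = 84/6 = 14; σ²_C = ((24−8)/6)² = 7.111
te_D = (1 + 4·2 + 9)/6 = 18/6 = 3; σ²_D = ((9−1)/6)² = 1.778
te_E = (6 + 4·11 + 22)/6 = 72/6 = 12; σ²_E = ((22−6)/6)² = 7.111
te_F = (6 + 4·9 + 24)/6 = 66/6 = 11; σ²_F = ((24−6)/6)² = 9.000
te_G = (1 + 4·3 + 11)/6 = 24/6 = 4; σ²_G = ((11−1)/6)² = 2.778
te_H = (7 + 4·9 + 17)/6 = 60/6 = 10; σ²_H = ((17−7)/6)² = 2.778
te_I = (1 + 4·2 + 3)/6 = 12/6 = 2; σ²_I = ((3−1)/6)² = 0.111

Forward pass:
ES_A = 0; EF_A = 9
ES_B = 0; EF_B = 6
ES_C = 9; EF_C = 9+14 = 23
ES_D = max(EF_A=9, EF_B=6) = 9; EF_D = 9+3 = 12
ES_E = 9; EF_E = 9+12 = 21
ES_F = 23; EF_F = 23+11 = 34
ES_G = max(EF_A=9, EF_B=6) = 9; EF_G = 9+4 = 13
ES_H = 23; EF_H = 23+10 = 33
ES_I = max(EF_D=12, EF_E=21, EF_F=34, EF_G=13, EF_H=33) = 34; EF_I = 34+2 = 36
Expected project duration μ = 36 days. Critical path: A → C → F → I.

Variance along critical path = 4.000 + 7.111 + 9.000 + 0.111 = 20.222; σ = 4.497 days.
D = μ + z·σ = 36 + 0.842·4.497 = 39.8 days

39.8 days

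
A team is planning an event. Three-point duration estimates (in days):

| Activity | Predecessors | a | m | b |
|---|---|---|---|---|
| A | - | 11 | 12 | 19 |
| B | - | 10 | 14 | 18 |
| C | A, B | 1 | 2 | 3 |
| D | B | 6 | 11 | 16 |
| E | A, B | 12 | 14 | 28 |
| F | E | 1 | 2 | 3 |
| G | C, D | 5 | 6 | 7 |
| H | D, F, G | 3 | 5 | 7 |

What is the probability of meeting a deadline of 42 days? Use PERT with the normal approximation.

0.948

te_A = (11 + 4·12 + 19)/6 = 78/6 = 13; σ²_A = ((19−11)/6)² = 1.778
te_B = (10 + 4·14 + 18)/6 = 84/6 = 14; σ²_B = ((18−10)/6)² = 1.778
te_C = (1 + 4·2 + 3)/6 = 12/6 = 2; σ²_C = ((3−1)/6)² = 0.111
te_D = (6 + 4·11 + 16)/6 = 66/6 = 11; σ²_D = ((16−6)/6)² = 2.778
te_E = (12 + 4·14 + 28)/6 = 96/6 = 16; σ²_E = ((28−12)/6)² = 7.111
te_F = (1 + 4·2 + 3)/6 = 12/6 = 2; σ²_F = ((3−1)/6)² = 0.111
te_G = (5 + 4·6 + 7)/6 = 36/6 = 6; σ²_G = ((7−5)/6)² = 0.111
te_H = (3 + 4·5 + 7)/6 = 30/6 = 5; σ²_H = ((7−3)/6)² = 0.444

Forward pass:
ES_A = 0; EF_A = 13
ES_B = 0; EF_B = 14
ES_C = max(EF_A=13, EF_B=14) = 14; EF_C = 14+2 = 16
ES_D = 14; EF_D = 14+11 = 25
ES_E = max(EF_A=13, EF_B=14) = 14; EF_E = 14+16 = 30
ES_F = 30; EF_F = 30+2 = 32
ES_G = max(EF_C=16, EF_D=25) = 25; EF_G = 25+6 = 31
ES_H = max(EF_D=25, EF_F=32, EF_G=31) = 32; EF_H = 32+5 = 37
Expected project duration μ = 37 days. Critical path: B → E → F → H.

Variance along critical path = 1.778 + 7.111 + 0.111 + 0.444 = 9.444; σ = √9.444 = 3.073 days.
Z = (42 − 37) / 3.073 = 1.627
P(T ≤ 42) = Φ(1.627) ≈ 0.948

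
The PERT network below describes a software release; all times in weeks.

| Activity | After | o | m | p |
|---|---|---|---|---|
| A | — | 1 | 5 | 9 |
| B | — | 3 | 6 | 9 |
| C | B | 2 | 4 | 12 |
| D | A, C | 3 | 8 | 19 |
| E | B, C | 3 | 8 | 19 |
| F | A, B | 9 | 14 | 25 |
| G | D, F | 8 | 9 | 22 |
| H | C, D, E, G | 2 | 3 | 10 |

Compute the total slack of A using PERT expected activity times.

1 weeks

te_A = (1 + 4·5 + 9)/6 = 30/6 = 5
te_B = (3 + 4·6 + 9)/6 = 36/6 = 6
te_C = (2 + 4·4 + 12)/6 = 30/6 = 5
te_D = (3 + 4·8 + 19)/6 = 54/6 = 9
te_E = (3 + 4·8 + 19)/6 = 54/6 = 9
te_F = (9 + 4·14 + 25)/6 = 90/6 = 15
te_G = (8 + 4·9 + 22)/6 = 66/6 = 11
te_H = (2 + 4·3 + 10)/6 = 24/6 = 4

Forward pass:
ES_A = 0; EF_A = 5
ES_B = 0; EF_B = 6
ES_C = 6; EF_C = 6+5 = 11
ES_D = max(EF_A=5, EF_C=11) = 11; EF_D = 11+9 = 20
ES_E = max(EF_B=6, EF_C=11) = 11; EF_E = 11+9 = 20
ES_F = max(EF_A=5, EF_B=6) = 6; EF_F = 6+15 = 21
ES_G = max(EF_D=20, EF_F=21) = 21; EF_G = 21+11 = 32
ES_H = max(EF_C=11, EF_D=20, EF_E=20, EF_G=32) = 32; EF_H = 32+4 = 36
Expected project duration μ = 36 weeks. Critical path: B → F → G → H.

Backward pass:
LF_H = 36; LS_H = 36−4 = 32
LF_G = LS_H = 32; LS_G = 32−11 = 21
LF_F = LS_G = 21; LS_F = 21−15 = 6
LF_E = LS_H = 32; LS_E = 32−9 = 23
LF_D = min(LS_G=21, LS_H=32) = 21; LS_D = 21−9 = 12
LF_C = min(LS_D=12, LS_E=23, LS_H=32) = 12; LS_C = 12−5 = 7
LF_B = min(LS_C=7, LS_E=23, LS_F=6) = 6; LS_B = 6−6 = 0
LF_A = min(LS_D=12, LS_F=6) = 6; LS_A = 6−5 = 1
Slack_A = LS_A − ES_A = 1 − 0 = 1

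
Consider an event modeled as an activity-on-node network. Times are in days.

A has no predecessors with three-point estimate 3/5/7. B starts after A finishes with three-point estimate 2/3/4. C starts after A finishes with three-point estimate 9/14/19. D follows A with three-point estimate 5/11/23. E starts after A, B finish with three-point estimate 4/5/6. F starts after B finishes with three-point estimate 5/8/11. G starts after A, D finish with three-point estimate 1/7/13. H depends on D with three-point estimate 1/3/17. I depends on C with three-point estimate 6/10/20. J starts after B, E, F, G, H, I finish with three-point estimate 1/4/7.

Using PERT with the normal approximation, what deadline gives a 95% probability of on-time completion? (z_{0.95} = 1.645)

39.1 days

te_A = (3 + 4·5 + 7)/6 = 30/6 = 5; σ²_A = ((7−3)/6)² = 0.444
te_B = (2 + 4·3 + 4)/6 = 18/6 = 3; σ²_B = ((4−2)/6)² = 0.111
te_C = (9 + 4·14 + 19)/6 = 84/6 = 14; σ²_C = ((19−9)/6)² = 2.778
te_D = (5 + 4·11 + 23)/6 = 72/6 = 12; σ²_D = ((23−5)/6)² = 9.000
te_E = (4 + 4·5 + 6)/6 = 30/6 = 5; σ²_E = ((6−4)/6)² = 0.111
te_F = (5 + 4·8 + 11)/6 = 48/6 = 8; σ²_F = ((11−5)/6)² = 1.000
te_G = (1 + 4·7 + 13)/6 = 42/6 = 7; σ²_G = ((13−1)/6)² = 4.000
te_H = (1 + 4·3 + 17)/6 = 30/6 = 5; σ²_H = ((17−1)/6)² = 7.111
te_I = (6 + 4·10 + 20)/6 = 66/6 = 11; σ²_I = ((20−6)/6)² = 5.444
te_J = (1 + 4·4 + 7)/6 = 24/6 = 4; σ²_J = ((7−1)/6)² = 1.000

Forward pass:
ES_A = 0; EF_A = 5
ES_B = 5; EF_B = 5+3 = 8
ES_C = 5; EF_C = 5+14 = 19
ES_D = 5; EF_D = 5+12 = 17
ES_E = max(EF_A=5, EF_B=8) = 8; EF_E = 8+5 = 13
ES_F = 8; EF_F = 8+8 = 16
ES_G = max(EF_A=5, EF_D=17) = 17; EF_G = 17+7 = 24
ES_H = 17; EF_H = 17+5 = 22
ES_I = 19; EF_I = 19+11 = 30
ES_J = max(EF_B=8, EF_E=13, EF_F=16, EF_G=24, EF_H=22, EF_I=30) = 30; EF_J = 30+4 = 34
Expected project duration μ = 34 days. Critical path: A → C → I → J.

Variance along critical path = 0.444 + 2.778 + 5.444 + 1.000 = 9.667; σ = 3.109 days.
D = μ + z·σ = 34 + 1.645·3.109 = 39.1 days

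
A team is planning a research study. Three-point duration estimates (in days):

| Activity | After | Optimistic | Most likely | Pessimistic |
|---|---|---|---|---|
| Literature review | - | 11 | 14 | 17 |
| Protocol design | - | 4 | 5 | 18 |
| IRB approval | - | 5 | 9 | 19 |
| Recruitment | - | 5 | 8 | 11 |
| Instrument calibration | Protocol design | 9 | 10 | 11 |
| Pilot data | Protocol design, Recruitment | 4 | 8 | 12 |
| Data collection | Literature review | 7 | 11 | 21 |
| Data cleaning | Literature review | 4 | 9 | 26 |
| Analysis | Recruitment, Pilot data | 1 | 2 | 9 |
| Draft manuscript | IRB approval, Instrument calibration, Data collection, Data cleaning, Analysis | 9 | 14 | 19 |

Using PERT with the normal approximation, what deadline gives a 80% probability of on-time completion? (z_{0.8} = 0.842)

te_Literature review = (11 + 4·14 + 17)/6 = 84/6 = 14; σ²_Literature review = ((17−11)/6)² = 1.000
te_Protocol design = (4 + 4·5 + 18)/6 = 42/6 = 7; σ²_Protocol design = ((18−4)/6)² = 5.444
te_IRB approval = (5 + 4·9 + 19)/6 = 60/6 = 10; σ²_IRB approval = ((19−5)/6)² = 5.444
te_Recruitment = (5 + 4·8 + 11)/6 = 48/6 = 8; σ²_Recruitment = ((11−5)/6)² = 1.000
te_Instrument calibration = (9 + 4·10 + 11)/6 = 60/6 = 10; σ²_Instrument calibration = ((11−9)/6)² = 0.111
te_Pilot data = (4 + 4·8 + 12)/6 = 48/6 = 8; σ²_Pilot data = ((12−4)/6)² = 1.778
te_Data collection = (7 + 4·11 + 21)/6 = 72/6 = 12; σ²_Data collection = ((21−7)/6)² = 5.444
te_Data cleaning = (4 + 4·9 + 26)/6 = 66/6 = 11; σ²_Data cleaning = ((26−4)/6)² = 13.444
te_Analysis = (1 + 4·2 + 9)/6 = 18/6 = 3; σ²_Analysis = ((9−1)/6)² = 1.778
te_Draft manuscript = (9 + 4·14 + 19)/6 = 84/6 = 14; σ²_Draft manuscript = ((19−9)/6)² = 2.778

Forward pass:
ES_Literature review = 0; EF_Literature review = 14
ES_Protocol design = 0; EF_Protocol design = 7
ES_IRB approval = 0; EF_IRB approval = 10
ES_Recruitment = 0; EF_Recruitment = 8
ES_Instrument calibration = 7; EF_Instrument calibration = 7+10 = 17
ES_Pilot data = max(EF_Protocol design=7, EF_Recruitment=8) = 8; EF_Pilot data = 8+8 = 16
ES_Data collection = 14; EF_Data collection = 14+12 = 26
ES_Data cleaning = 14; EF_Data cleaning = 14+11 = 25
ES_Analysis = max(EF_Recruitment=8, EF_Pilot data=16) = 16; EF_Analysis = 16+3 = 19
ES_Draft manuscript = max(EF_IRB approval=10, EF_Instrument calibration=17, EF_Data collection=26, EF_Data cleaning=25, EF_Analysis=19) = 26; EF_Draft manuscript = 26+14 = 40
Expected project duration μ = 40 days. Critical path: Literature review → Data collection → Draft manuscript.

Variance along critical path = 1.000 + 5.444 + 2.778 = 9.222; σ = 3.037 days.
D = μ + z·σ = 40 + 0.842·3.037 = 42.6 days

42.6 days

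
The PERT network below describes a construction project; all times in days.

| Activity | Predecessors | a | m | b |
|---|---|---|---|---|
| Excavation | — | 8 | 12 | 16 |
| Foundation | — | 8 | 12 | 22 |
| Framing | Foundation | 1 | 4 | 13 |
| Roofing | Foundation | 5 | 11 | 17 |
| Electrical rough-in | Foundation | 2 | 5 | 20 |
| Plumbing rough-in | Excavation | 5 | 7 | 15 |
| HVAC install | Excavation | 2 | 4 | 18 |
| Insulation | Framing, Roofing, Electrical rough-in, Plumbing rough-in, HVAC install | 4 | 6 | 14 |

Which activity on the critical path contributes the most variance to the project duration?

Foundation

te_Excavation = (8 + 4·12 + 16)/6 = 72/6 = 12; σ²_Excavation = ((16−8)/6)² = 1.778
te_Foundation = (8 + 4·12 + 22)/6 = 78/6 = 13; σ²_Foundation = ((22−8)/6)² = 5.444
te_Framing = (1 + 4·4 + 13)/6 = 30/6 = 5; σ²_Framing = ((13−1)/6)² = 4.000
te_Roofing = (5 + 4·11 + 17)/6 = 66/6 = 11; σ²_Roofing = ((17−5)/6)² = 4.000
te_Electrical rough-in = (2 + 4·5 + 20)/6 = 42/6 = 7; σ²_Electrical rough-in = ((20−2)/6)² = 9.000
te_Plumbing rough-in = (5 + 4·7 + 15)/6 = 48/6 = 8; σ²_Plumbing rough-in = ((15−5)/6)² = 2.778
te_HVAC install = (2 + 4·4 + 18)/6 = 36/6 = 6; σ²_HVAC install = ((18−2)/6)² = 7.111
te_Insulation = (4 + 4·6 + 14)/6 = 42/6 = 7; σ²_Insulation = ((14−4)/6)² = 2.778

Forward pass:
ES_Excavation = 0; EF_Excavation = 12
ES_Foundation = 0; EF_Foundation = 13
ES_Framing = 13; EF_Framing = 13+5 = 18
ES_Roofing = 13; EF_Roofing = 13+11 = 24
ES_Electrical rough-in = 13; EF_Electrical rough-in = 13+7 = 20
ES_Plumbing rough-in = 12; EF_Plumbing rough-in = 12+8 = 20
ES_HVAC install = 12; EF_HVAC install = 12+6 = 18
ES_Insulation = max(EF_Framing=18, EF_Roofing=24, EF_Electrical rough-in=20, EF_Plumbing rough-in=20, EF_HVAC install=18) = 24; EF_Insulation = 24+7 = 31
Expected project duration μ = 31 days. Critical path: Foundation → Roofing → Insulation.

Variances on critical path: σ²_Foundation=5.444, σ²_Roofing=4.000, σ²_Insulation=2.778.
Largest is σ²_Foundation = 5.444.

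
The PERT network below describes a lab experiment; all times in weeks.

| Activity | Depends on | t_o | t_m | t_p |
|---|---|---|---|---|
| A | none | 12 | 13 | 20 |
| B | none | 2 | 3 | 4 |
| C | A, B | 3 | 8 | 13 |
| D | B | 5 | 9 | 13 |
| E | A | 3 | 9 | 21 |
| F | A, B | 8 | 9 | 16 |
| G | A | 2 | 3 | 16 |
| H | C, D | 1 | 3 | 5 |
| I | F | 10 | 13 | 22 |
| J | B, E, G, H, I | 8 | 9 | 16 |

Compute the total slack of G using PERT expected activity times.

19 weeks

te_A = (12 + 4·13 + 20)/6 = 84/6 = 14
te_B = (2 + 4·3 + 4)/6 = 18/6 = 3
te_C = (3 + 4·8 + 13)/6 = 48/6 = 8
te_D = (5 + 4·9 + 13)/6 = 54/6 = 9
te_E = (3 + 4·9 + 21)/6 = 60/6 = 10
te_F = (8 + 4·9 + 16)/6 = 60/6 = 10
te_G = (2 + 4·3 + 16)/6 = 30/6 = 5
te_H = (1 + 4·3 + 5)/6 = 18/6 = 3
te_I = (10 + 4·13 + 22)/6 = 84/6 = 14
te_J = (8 + 4·9 + 16)/6 = 60/6 = 10

Forward pass:
ES_A = 0; EF_A = 14
ES_B = 0; EF_B = 3
ES_C = max(EF_A=14, EF_B=3) = 14; EF_C = 14+8 = 22
ES_D = 3; EF_D = 3+9 = 12
ES_E = 14; EF_E = 14+10 = 24
ES_F = max(EF_A=14, EF_B=3) = 14; EF_F = 14+10 = 24
ES_G = 14; EF_G = 14+5 = 19
ES_H = max(EF_C=22, EF_D=12) = 22; EF_H = 22+3 = 25
ES_I = 24; EF_I = 24+14 = 38
ES_J = max(EF_B=3, EF_E=24, EF_G=19, EF_H=25, EF_I=38) = 38; EF_J = 38+10 = 48
Expected project duration μ = 48 weeks. Critical path: A → F → I → J.

Backward pass:
LF_J = 48; LS_J = 48−10 = 38
LF_I = LS_J = 38; LS_I = 38−14 = 24
LF_H = LS_J = 38; LS_H = 38−3 = 35
LF_G = LS_J = 38; LS_G = 38−5 = 33
LF_F = LS_I = 24; LS_F = 24−10 = 14
LF_E = LS_J = 38; LS_E = 38−10 = 28
LF_D = LS_H = 35; LS_D = 35−9 = 26
LF_C = LS_H = 35; LS_C = 35−8 = 27
LF_B = min(LS_C=27, LS_D=26, LS_F=14, LS_J=38) = 14; LS_B = 14−3 = 11
LF_A = min(LS_C=27, LS_E=28, LS_F=14, LS_G=33) = 14; LS_A = 14−14 = 0
Slack_G = LS_G − ES_G = 33 − 14 = 19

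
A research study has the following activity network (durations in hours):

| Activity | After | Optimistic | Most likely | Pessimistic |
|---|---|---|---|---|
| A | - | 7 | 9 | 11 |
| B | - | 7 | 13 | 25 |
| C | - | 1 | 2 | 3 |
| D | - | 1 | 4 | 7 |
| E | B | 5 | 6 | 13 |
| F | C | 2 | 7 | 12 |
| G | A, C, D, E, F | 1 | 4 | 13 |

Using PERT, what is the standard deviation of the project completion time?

3.84 hours

te_A = (7 + 4·9 + 11)/6 = 54/6 = 9; σ²_A = ((11−7)/6)² = 0.444
te_B = (7 + 4·13 + 25)/6 = 84/6 = 14; σ²_B = ((25−7)/6)² = 9.000
te_C = (1 + 4·2 + 3)/6 = 12/6 = 2; σ²_C = ((3−1)/6)² = 0.111
te_D = (1 + 4·4 + 7)/6 = 24/6 = 4; σ²_D = ((7−1)/6)² = 1.000
te_E = (5 + 4·6 + 13)/6 = 42/6 = 7; σ²_E = ((13−5)/6)² = 1.778
te_F = (2 + 4·7 + 12)/6 = 42/6 = 7; σ²_F = ((12−2)/6)² = 2.778
te_G = (1 + 4·4 + 13)/6 = 30/6 = 5; σ²_G = ((13−1)/6)² = 4.000

Forward pass:
ES_A = 0; EF_A = 9
ES_B = 0; EF_B = 14
ES_C = 0; EF_C = 2
ES_D = 0; EF_D = 4
ES_E = 14; EF_E = 14+7 = 21
ES_F = 2; EF_F = 2+7 = 9
ES_G = max(EF_A=9, EF_C=2, EF_D=4, EF_E=21, EF_F=9) = 21; EF_G = 21+5 = 26
Expected project duration μ = 26 hours. Critical path: B → E → G.

Variance along critical path = 9.000 + 1.778 + 4.000 = 14.778
σ = √14.778 = 3.844 hours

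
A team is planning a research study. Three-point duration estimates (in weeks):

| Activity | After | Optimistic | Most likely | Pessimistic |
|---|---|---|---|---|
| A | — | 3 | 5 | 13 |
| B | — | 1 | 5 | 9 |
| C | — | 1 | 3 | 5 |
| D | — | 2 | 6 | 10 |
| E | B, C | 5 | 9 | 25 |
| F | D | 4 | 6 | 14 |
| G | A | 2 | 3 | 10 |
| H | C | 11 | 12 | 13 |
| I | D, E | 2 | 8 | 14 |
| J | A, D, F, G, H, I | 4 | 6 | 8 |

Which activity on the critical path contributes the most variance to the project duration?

te_A = (3 + 4·5 + 13)/6 = 36/6 = 6; σ²_A = ((13−3)/6)² = 2.778
te_B = (1 + 4·5 + 9)/6 = 30/6 = 5; σ²_B = ((9−1)/6)² = 1.778
te_C = (1 + 4·3 + 5)/6 = 18/6 = 3; σ²_C = ((5−1)/6)² = 0.444
te_D = (2 + 4·6 + 10)/6 = 36/6 = 6; σ²_D = ((10−2)/6)² = 1.778
te_E = (5 + 4·9 + 25)/6 = 66/6 = 11; σ²_E = ((25−5)/6)² = 11.111
te_F = (4 + 4·6 + 14)/6 = 42/6 = 7; σ²_F = ((14−4)/6)² = 2.778
te_G = (2 + 4·3 + 10)/6 = 24/6 = 4; σ²_G = ((10−2)/6)² = 1.778
te_H = (11 + 4·12 + 13)/6 = 72/6 = 12; σ²_H = ((13−11)/6)² = 0.111
te_I = (2 + 4·8 + 14)/6 = 48/6 = 8; σ²_I = ((14−2)/6)² = 4.000
te_J = (4 + 4·6 + 8)/6 = 36/6 = 6; σ²_J = ((8−4)/6)² = 0.444

Forward pass:
ES_A = 0; EF_A = 6
ES_B = 0; EF_B = 5
ES_C = 0; EF_C = 3
ES_D = 0; EF_D = 6
ES_E = max(EF_B=5, EF_C=3) = 5; EF_E = 5+11 = 16
ES_F = 6; EF_F = 6+7 = 13
ES_G = 6; EF_G = 6+4 = 10
ES_H = 3; EF_H = 3+12 = 15
ES_I = max(EF_D=6, EF_E=16) = 16; EF_I = 16+8 = 24
ES_J = max(EF_A=6, EF_D=6, EF_F=13, EF_G=10, EF_H=15, EF_I=24) = 24; EF_J = 24+6 = 30
Expected project duration μ = 30 weeks. Critical path: B → E → I → J.

Variances on critical path: σ²_B=1.778, σ²_E=11.111, σ²_I=4.000, σ²_J=0.444.
Largest is σ²_E = 11.111.

E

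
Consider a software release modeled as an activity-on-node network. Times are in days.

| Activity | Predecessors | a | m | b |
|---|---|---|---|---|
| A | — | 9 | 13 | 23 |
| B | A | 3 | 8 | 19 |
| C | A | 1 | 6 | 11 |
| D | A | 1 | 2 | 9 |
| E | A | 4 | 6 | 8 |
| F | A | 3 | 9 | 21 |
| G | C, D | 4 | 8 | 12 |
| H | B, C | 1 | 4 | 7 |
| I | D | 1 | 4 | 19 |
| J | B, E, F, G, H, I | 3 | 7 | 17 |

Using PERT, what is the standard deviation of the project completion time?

te_A = (9 + 4·13 + 23)/6 = 84/6 = 14; σ²_A = ((23−9)/6)² = 5.444
te_B = (3 + 4·8 + 19)/6 = 54/6 = 9; σ²_B = ((19−3)/6)² = 7.111
te_C = (1 + 4·6 + 11)/6 = 36/6 = 6; σ²_C = ((11−1)/6)² = 2.778
te_D = (1 + 4·2 + 9)/6 = 18/6 = 3; σ²_D = ((9−1)/6)² = 1.778
te_E = (4 + 4·6 + 8)/6 = 36/6 = 6; σ²_E = ((8−4)/6)² = 0.444
te_F = (3 + 4·9 + 21)/6 = 60/6 = 10; σ²_F = ((21−3)/6)² = 9.000
te_G = (4 + 4·8 + 12)/6 = 48/6 = 8; σ²_G = ((12−4)/6)² = 1.778
te_H = (1 + 4·4 + 7)/6 = 24/6 = 4; σ²_H = ((7−1)/6)² = 1.000
te_I = (1 + 4·4 + 19)/6 = 36/6 = 6; σ²_I = ((19−1)/6)² = 9.000
te_J = (3 + 4·7 + 17)/6 = 48/6 = 8; σ²_J = ((17−3)/6)² = 5.444

Forward pass:
ES_A = 0; EF_A = 14
ES_B = 14; EF_B = 14+9 = 23
ES_C = 14; EF_C = 14+6 = 20
ES_D = 14; EF_D = 14+3 = 17
ES_E = 14; EF_E = 14+6 = 20
ES_F = 14; EF_F = 14+10 = 24
ES_G = max(EF_C=20, EF_D=17) = 20; EF_G = 20+8 = 28
ES_H = max(EF_B=23, EF_C=20) = 23; EF_H = 23+4 = 27
ES_I = 17; EF_I = 17+6 = 23
ES_J = max(EF_B=23, EF_E=20, EF_F=24, EF_G=28, EF_H=27, EF_I=23) = 28; EF_J = 28+8 = 36
Expected project duration μ = 36 days. Critical path: A → C → G → J.

Variance along critical path = 5.444 + 2.778 + 1.778 + 5.444 = 15.444
σ = √15.444 = 3.930 days

3.93 days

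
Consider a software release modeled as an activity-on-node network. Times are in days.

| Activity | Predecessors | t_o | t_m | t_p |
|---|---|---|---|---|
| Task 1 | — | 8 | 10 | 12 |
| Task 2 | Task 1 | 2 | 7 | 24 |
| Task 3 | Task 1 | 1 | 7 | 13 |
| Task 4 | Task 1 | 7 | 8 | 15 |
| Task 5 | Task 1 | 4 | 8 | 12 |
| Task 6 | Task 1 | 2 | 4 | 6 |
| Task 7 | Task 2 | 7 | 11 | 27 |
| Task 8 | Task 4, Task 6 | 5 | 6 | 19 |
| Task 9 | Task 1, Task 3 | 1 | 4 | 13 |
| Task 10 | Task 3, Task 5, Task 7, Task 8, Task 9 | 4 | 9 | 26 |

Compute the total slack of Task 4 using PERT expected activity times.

te_Task 1 = (8 + 4·10 + 12)/6 = 60/6 = 10
te_Task 2 = (2 + 4·7 + 24)/6 = 54/6 = 9
te_Task 3 = (1 + 4·7 + 13)/6 = 42/6 = 7
te_Task 4 = (7 + 4·8 + 15)/6 = 54/6 = 9
te_Task 5 = (4 + 4·8 + 12)/6 = 48/6 = 8
te_Task 6 = (2 + 4·4 + 6)/6 = 24/6 = 4
te_Task 7 = (7 + 4·11 + 27)/6 = 78/6 = 13
te_Task 8 = (5 + 4·6 + 19)/6 = 48/6 = 8
te_Task 9 = (1 + 4·4 + 13)/6 = 30/6 = 5
te_Task 10 = (4 + 4·9 + 26)/6 = 66/6 = 11

Forward pass:
ES_Task 1 = 0; EF_Task 1 = 10
ES_Task 2 = 10; EF_Task 2 = 10+9 = 19
ES_Task 3 = 10; EF_Task 3 = 10+7 = 17
ES_Task 4 = 10; EF_Task 4 = 10+9 = 19
ES_Task 5 = 10; EF_Task 5 = 10+8 = 18
ES_Task 6 = 10; EF_Task 6 = 10+4 = 14
ES_Task 7 = 19; EF_Task 7 = 19+13 = 32
ES_Task 8 = max(EF_Task 4=19, EF_Task 6=14) = 19; EF_Task 8 = 19+8 = 27
ES_Task 9 = max(EF_Task 1=10, EF_Task 3=17) = 17; EF_Task 9 = 17+5 = 22
ES_Task 10 = max(EF_Task 3=17, EF_Task 5=18, EF_Task 7=32, EF_Task 8=27, EF_Task 9=22) = 32; EF_Task 10 = 32+11 = 43
Expected project duration μ = 43 days. Critical path: Task 1 → Task 2 → Task 7 → Task 10.

Backward pass:
LF_Task 10 = 43; LS_Task 10 = 43−11 = 32
LF_Task 9 = LS_Task 10 = 32; LS_Task 9 = 32−5 = 27
LF_Task 8 = LS_Task 10 = 32; LS_Task 8 = 32−8 = 24
LF_Task 7 = LS_Task 10 = 32; LS_Task 7 = 32−13 = 19
LF_Task 6 = LS_Task 8 = 24; LS_Task 6 = 24−4 = 20
LF_Task 5 = LS_Task 10 = 32; LS_Task 5 = 32−8 = 24
LF_Task 4 = LS_Task 8 = 24; LS_Task 4 = 24−9 = 15
LF_Task 3 = min(LS_Task 9=27, LS_Task 10=32) = 27; LS_Task 3 = 27−7 = 20
LF_Task 2 = LS_Task 7 = 19; LS_Task 2 = 19−9 = 10
LF_Task 1 = min(LS_Task 2=10, LS_Task 3=20, LS_Task 4=15, LS_Task 5=24, LS_Task 6=20, LS_Task 9=27) = 10; LS_Task 1 = 10−10 = 0
Slack_Task 4 = LS_Task 4 − ES_Task 4 = 15 − 10 = 5

5 days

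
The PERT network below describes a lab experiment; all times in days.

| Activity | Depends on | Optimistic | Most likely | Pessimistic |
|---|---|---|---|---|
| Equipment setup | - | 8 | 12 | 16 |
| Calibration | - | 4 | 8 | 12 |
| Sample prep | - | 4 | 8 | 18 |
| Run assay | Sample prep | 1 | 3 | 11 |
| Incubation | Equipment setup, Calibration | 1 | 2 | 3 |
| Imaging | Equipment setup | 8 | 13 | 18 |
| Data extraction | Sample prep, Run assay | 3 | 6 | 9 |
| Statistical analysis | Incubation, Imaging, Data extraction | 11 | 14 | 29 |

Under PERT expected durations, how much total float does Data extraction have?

6 days

te_Equipment setup = (8 + 4·12 + 16)/6 = 72/6 = 12
te_Calibration = (4 + 4·8 + 12)/6 = 48/6 = 8
te_Sample prep = (4 + 4·8 + 18)/6 = 54/6 = 9
te_Run assay = (1 + 4·3 + 11)/6 = 24/6 = 4
te_Incubation = (1 + 4·2 + 3)/6 = 12/6 = 2
te_Imaging = (8 + 4·13 + 18)/6 = 78/6 = 13
te_Data extraction = (3 + 4·6 + 9)/6 = 36/6 = 6
te_Statistical analysis = (11 + 4·14 + 29)/6 = 96/6 = 16

Forward pass:
ES_Equipment setup = 0; EF_Equipment setup = 12
ES_Calibration = 0; EF_Calibration = 8
ES_Sample prep = 0; EF_Sample prep = 9
ES_Run assay = 9; EF_Run assay = 9+4 = 13
ES_Incubation = max(EF_Equipment setup=12, EF_Calibration=8) = 12; EF_Incubation = 12+2 = 14
ES_Imaging = 12; EF_Imaging = 12+13 = 25
ES_Data extraction = max(EF_Sample prep=9, EF_Run assay=13) = 13; EF_Data extraction = 13+6 = 19
ES_Statistical analysis = max(EF_Incubation=14, EF_Imaging=25, EF_Data extraction=19) = 25; EF_Statistical analysis = 25+16 = 41
Expected project duration μ = 41 days. Critical path: Equipment setup → Imaging → Statistical analysis.

Backward pass:
LF_Statistical analysis = 41; LS_Statistical analysis = 41−16 = 25
LF_Data extraction = LS_Statistical analysis = 25; LS_Data extraction = 25−6 = 19
LF_Imaging = LS_Statistical analysis = 25; LS_Imaging = 25−13 = 12
LF_Incubation = LS_Statistical analysis = 25; LS_Incubation = 25−2 = 23
LF_Run assay = LS_Data extraction = 19; LS_Run assay = 19−4 = 15
LF_Sample prep = min(LS_Run assay=15, LS_Data extraction=19) = 15; LS_Sample prep = 15−9 = 6
LF_Calibration = LS_Incubation = 23; LS_Calibration = 23−8 = 15
LF_Equipment setup = min(LS_Incubation=23, LS_Imaging=12) = 12; LS_Equipment setup = 12−12 = 0
Slack_Data extraction = LS_Data extraction − ES_Data extraction = 19 − 13 = 6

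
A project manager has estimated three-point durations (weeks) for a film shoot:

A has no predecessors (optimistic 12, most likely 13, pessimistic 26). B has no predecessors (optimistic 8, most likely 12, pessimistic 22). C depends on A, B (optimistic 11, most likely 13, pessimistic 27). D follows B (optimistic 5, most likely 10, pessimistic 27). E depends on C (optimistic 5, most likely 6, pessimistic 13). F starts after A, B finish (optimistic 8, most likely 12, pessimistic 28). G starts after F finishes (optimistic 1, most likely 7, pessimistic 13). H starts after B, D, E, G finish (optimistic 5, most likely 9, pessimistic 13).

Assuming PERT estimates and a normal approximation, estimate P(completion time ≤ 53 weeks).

te_A = (12 + 4·13 + 26)/6 = 90/6 = 15; σ²_A = ((26−12)/6)² = 5.444
te_B = (8 + 4·12 + 22)/6 = 78/6 = 13; σ²_B = ((22−8)/6)² = 5.444
te_C = (11 + 4·13 + 27)/6 = 90/6 = 15; σ²_C = ((27−11)/6)² = 7.111
te_D = (5 + 4·10 + 27)/6 = 72/6 = 12; σ²_D = ((27−5)/6)² = 13.444
te_E = (5 + 4·6 + 13)/6 = 42/6 = 7; σ²_E = ((13−5)/6)² = 1.778
te_F = (8 + 4·12 + 28)/6 = 84/6 = 14; σ²_F = ((28−8)/6)² = 11.111
te_G = (1 + 4·7 + 13)/6 = 42/6 = 7; σ²_G = ((13−1)/6)² = 4.000
te_H = (5 + 4·9 + 13)/6 = 54/6 = 9; σ²_H = ((13−5)/6)² = 1.778

Forward pass:
ES_A = 0; EF_A = 15
ES_B = 0; EF_B = 13
ES_C = max(EF_A=15, EF_B=13) = 15; EF_C = 15+15 = 30
ES_D = 13; EF_D = 13+12 = 25
ES_E = 30; EF_E = 30+7 = 37
ES_F = max(EF_A=15, EF_B=13) = 15; EF_F = 15+14 = 29
ES_G = 29; EF_G = 29+7 = 36
ES_H = max(EF_B=13, EF_D=25, EF_E=37, EF_G=36) = 37; EF_H = 37+9 = 46
Expected project duration μ = 46 weeks. Critical path: A → C → E → H.

Variance along critical path = 5.444 + 7.111 + 1.778 + 1.778 = 16.111; σ = √16.111 = 4.014 weeks.
Z = (53 − 46) / 4.014 = 1.744
P(T ≤ 53) = Φ(1.744) ≈ 0.959

0.959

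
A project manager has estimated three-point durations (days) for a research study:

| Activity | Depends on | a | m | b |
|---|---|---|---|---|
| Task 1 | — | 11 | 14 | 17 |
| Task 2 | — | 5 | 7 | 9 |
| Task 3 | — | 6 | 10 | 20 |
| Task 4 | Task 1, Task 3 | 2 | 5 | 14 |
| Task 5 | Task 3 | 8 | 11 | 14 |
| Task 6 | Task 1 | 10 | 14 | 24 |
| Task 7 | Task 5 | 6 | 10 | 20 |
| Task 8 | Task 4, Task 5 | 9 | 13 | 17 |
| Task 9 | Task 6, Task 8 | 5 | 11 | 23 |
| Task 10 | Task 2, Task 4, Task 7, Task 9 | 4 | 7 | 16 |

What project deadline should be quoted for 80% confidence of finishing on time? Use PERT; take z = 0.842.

58.9 days

te_Task 1 = (11 + 4·14 + 17)/6 = 84/6 = 14; σ²_Task 1 = ((17−11)/6)² = 1.000
te_Task 2 = (5 + 4·7 + 9)/6 = 42/6 = 7; σ²_Task 2 = ((9−5)/6)² = 0.444
te_Task 3 = (6 + 4·10 + 20)/6 = 66/6 = 11; σ²_Task 3 = ((20−6)/6)² = 5.444
te_Task 4 = (2 + 4·5 + 14)/6 = 36/6 = 6; σ²_Task 4 = ((14−2)/6)² = 4.000
te_Task 5 = (8 + 4·11 + 14)/6 = 66/6 = 11; σ²_Task 5 = ((14−8)/6)² = 1.000
te_Task 6 = (10 + 4·14 + 24)/6 = 90/6 = 15; σ²_Task 6 = ((24−10)/6)² = 5.444
te_Task 7 = (6 + 4·10 + 20)/6 = 66/6 = 11; σ²_Task 7 = ((20−6)/6)² = 5.444
te_Task 8 = (9 + 4·13 + 17)/6 = 78/6 = 13; σ²_Task 8 = ((17−9)/6)² = 1.778
te_Task 9 = (5 + 4·11 + 23)/6 = 72/6 = 12; σ²_Task 9 = ((23−5)/6)² = 9.000
te_Task 10 = (4 + 4·7 + 16)/6 = 48/6 = 8; σ²_Task 10 = ((16−4)/6)² = 4.000

Forward pass:
ES_Task 1 = 0; EF_Task 1 = 14
ES_Task 2 = 0; EF_Task 2 = 7
ES_Task 3 = 0; EF_Task 3 = 11
ES_Task 4 = max(EF_Task 1=14, EF_Task 3=11) = 14; EF_Task 4 = 14+6 = 20
ES_Task 5 = 11; EF_Task 5 = 11+11 = 22
ES_Task 6 = 14; EF_Task 6 = 14+15 = 29
ES_Task 7 = 22; EF_Task 7 = 22+11 = 33
ES_Task 8 = max(EF_Task 4=20, EF_Task 5=22) = 22; EF_Task 8 = 22+13 = 35
ES_Task 9 = max(EF_Task 6=29, EF_Task 8=35) = 35; EF_Task 9 = 35+12 = 47
ES_Task 10 = max(EF_Task 2=7, EF_Task 4=20, EF_Task 7=33, EF_Task 9=47) = 47; EF_Task 10 = 47+8 = 55
Expected project duration μ = 55 days. Critical path: Task 3 → Task 5 → Task 8 → Task 9 → Task 10.

Variance along critical path = 5.444 + 1.000 + 1.778 + 9.000 + 4.000 = 21.222; σ = 4.607 days.
D = μ + z·σ = 55 + 0.842·4.607 = 58.9 days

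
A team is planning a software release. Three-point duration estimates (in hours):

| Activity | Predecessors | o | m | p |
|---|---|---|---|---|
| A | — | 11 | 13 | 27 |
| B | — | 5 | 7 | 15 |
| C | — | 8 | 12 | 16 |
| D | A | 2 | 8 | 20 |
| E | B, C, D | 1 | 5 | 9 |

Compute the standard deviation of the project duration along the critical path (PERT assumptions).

te_A = (11 + 4·13 + 27)/6 = 90/6 = 15; σ²_A = ((27−11)/6)² = 7.111
te_B = (5 + 4·7 + 15)/6 = 48/6 = 8; σ²_B = ((15−5)/6)² = 2.778
te_C = (8 + 4·12 + 16)/6 = 72/6 = 12; σ²_C = ((16−8)/6)² = 1.778
te_D = (2 + 4·8 + 20)/6 = 54/6 = 9; σ²_D = ((20−2)/6)² = 9.000
te_E = (1 + 4·5 + 9)/6 = 30/6 = 5; σ²_E = ((9−1)/6)² = 1.778

Forward pass:
ES_A = 0; EF_A = 15
ES_B = 0; EF_B = 8
ES_C = 0; EF_C = 12
ES_D = 15; EF_D = 15+9 = 24
ES_E = max(EF_B=8, EF_C=12, EF_D=24) = 24; EF_E = 24+5 = 29
Expected project duration μ = 29 hours. Critical path: A → D → E.

Variance along critical path = 7.111 + 9.000 + 1.778 = 17.889
σ = √17.889 = 4.230 hours

4.23 hours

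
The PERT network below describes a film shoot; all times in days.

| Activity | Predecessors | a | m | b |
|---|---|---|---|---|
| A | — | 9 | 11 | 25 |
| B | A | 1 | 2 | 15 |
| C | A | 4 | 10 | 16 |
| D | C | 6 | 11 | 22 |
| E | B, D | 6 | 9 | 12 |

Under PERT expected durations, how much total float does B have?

18 days

te_A = (9 + 4·11 + 25)/6 = 78/6 = 13
te_B = (1 + 4·2 + 15)/6 = 24/6 = 4
te_C = (4 + 4·10 + 16)/6 = 60/6 = 10
te_D = (6 + 4·11 + 22)/6 = 72/6 = 12
te_E = (6 + 4·9 + 12)/6 = 54/6 = 9

Forward pass:
ES_A = 0; EF_A = 13
ES_B = 13; EF_B = 13+4 = 17
ES_C = 13; EF_C = 13+10 = 23
ES_D = 23; EF_D = 23+12 = 35
ES_E = max(EF_B=17, EF_D=35) = 35; EF_E = 35+9 = 44
Expected project duration μ = 44 days. Critical path: A → C → D → E.

Backward pass:
LF_E = 44; LS_E = 44−9 = 35
LF_D = LS_E = 35; LS_D = 35−12 = 23
LF_C = LS_D = 23; LS_C = 23−10 = 13
LF_B = LS_E = 35; LS_B = 35−4 = 31
LF_A = min(LS_B=31, LS_C=13) = 13; LS_A = 13−13 = 0
Slack_B = LS_B − ES_B = 31 − 13 = 18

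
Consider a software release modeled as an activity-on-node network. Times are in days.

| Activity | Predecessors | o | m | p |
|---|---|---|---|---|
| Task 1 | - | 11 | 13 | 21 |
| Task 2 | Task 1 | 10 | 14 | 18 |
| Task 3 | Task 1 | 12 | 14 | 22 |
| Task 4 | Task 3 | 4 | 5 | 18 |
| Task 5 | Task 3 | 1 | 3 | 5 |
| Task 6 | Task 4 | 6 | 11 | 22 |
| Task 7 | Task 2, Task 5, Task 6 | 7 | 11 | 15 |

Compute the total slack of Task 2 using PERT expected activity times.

te_Task 1 = (11 + 4·13 + 21)/6 = 84/6 = 14
te_Task 2 = (10 + 4·14 + 18)/6 = 84/6 = 14
te_Task 3 = (12 + 4·14 + 22)/6 = 90/6 = 15
te_Task 4 = (4 + 4·5 + 18)/6 = 42/6 = 7
te_Task 5 = (1 + 4·3 + 5)/6 = 18/6 = 3
te_Task 6 = (6 + 4·11 + 22)/6 = 72/6 = 12
te_Task 7 = (7 + 4·11 + 15)/6 = 66/6 = 11

Forward pass:
ES_Task 1 = 0; EF_Task 1 = 14
ES_Task 2 = 14; EF_Task 2 = 14+14 = 28
ES_Task 3 = 14; EF_Task 3 = 14+15 = 29
ES_Task 4 = 29; EF_Task 4 = 29+7 = 36
ES_Task 5 = 29; EF_Task 5 = 29+3 = 32
ES_Task 6 = 36; EF_Task 6 = 36+12 = 48
ES_Task 7 = max(EF_Task 2=28, EF_Task 5=32, EF_Task 6=48) = 48; EF_Task 7 = 48+11 = 59
Expected project duration μ = 59 days. Critical path: Task 1 → Task 3 → Task 4 → Task 6 → Task 7.

Backward pass:
LF_Task 7 = 59; LS_Task 7 = 59−11 = 48
LF_Task 6 = LS_Task 7 = 48; LS_Task 6 = 48−12 = 36
LF_Task 5 = LS_Task 7 = 48; LS_Task 5 = 48−3 = 45
LF_Task 4 = LS_Task 6 = 36; LS_Task 4 = 36−7 = 29
LF_Task 3 = min(LS_Task 4=29, LS_Task 5=45) = 29; LS_Task 3 = 29−15 = 14
LF_Task 2 = LS_Task 7 = 48; LS_Task 2 = 48−14 = 34
LF_Task 1 = min(LS_Task 2=34, LS_Task 3=14) = 14; LS_Task 1 = 14−14 = 0
Slack_Task 2 = LS_Task 2 − ES_Task 2 = 34 − 14 = 20

20 days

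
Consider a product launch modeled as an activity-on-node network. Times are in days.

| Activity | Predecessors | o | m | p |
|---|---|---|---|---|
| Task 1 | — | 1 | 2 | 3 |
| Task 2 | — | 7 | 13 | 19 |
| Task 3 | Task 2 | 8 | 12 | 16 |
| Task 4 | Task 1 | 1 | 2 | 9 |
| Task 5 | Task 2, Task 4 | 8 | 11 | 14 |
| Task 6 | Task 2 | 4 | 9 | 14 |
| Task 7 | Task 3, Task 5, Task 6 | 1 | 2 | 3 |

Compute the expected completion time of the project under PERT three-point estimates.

27 days

te_Task 1 = (1 + 4·2 + 3)/6 = 12/6 = 2
te_Task 2 = (7 + 4·13 + 19)/6 = 78/6 = 13
te_Task 3 = (8 + 4·12 + 16)/6 = 72/6 = 12
te_Task 4 = (1 + 4·2 + 9)/6 = 18/6 = 3
te_Task 5 = (8 + 4·11 + 14)/6 = 66/6 = 11
te_Task 6 = (4 + 4·9 + 14)/6 = 54/6 = 9
te_Task 7 = (1 + 4·2 + 3)/6 = 12/6 = 2

Forward pass:
ES_Task 1 = 0; EF_Task 1 = 2
ES_Task 2 = 0; EF_Task 2 = 13
ES_Task 3 = 13; EF_Task 3 = 13+12 = 25
ES_Task 4 = 2; EF_Task 4 = 2+3 = 5
ES_Task 5 = max(EF_Task 2=13, EF_Task 4=5) = 13; EF_Task 5 = 13+11 = 24
ES_Task 6 = 13; EF_Task 6 = 13+9 = 22
ES_Task 7 = max(EF_Task 3=25, EF_Task 5=24, EF_Task 6=22) = 25; EF_Task 7 = 25+2 = 27
Expected project duration μ = 27 days. Critical path: Task 2 → Task 3 → Task 7.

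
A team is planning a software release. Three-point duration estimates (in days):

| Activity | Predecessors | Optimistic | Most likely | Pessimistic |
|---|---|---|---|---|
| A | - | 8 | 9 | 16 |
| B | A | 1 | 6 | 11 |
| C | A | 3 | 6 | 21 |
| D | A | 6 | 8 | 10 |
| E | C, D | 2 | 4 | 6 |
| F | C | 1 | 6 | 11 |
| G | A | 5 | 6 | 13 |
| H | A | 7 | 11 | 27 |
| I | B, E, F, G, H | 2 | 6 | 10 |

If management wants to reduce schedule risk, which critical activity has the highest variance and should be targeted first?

te_A = (8 + 4·9 + 16)/6 = 60/6 = 10; σ²_A = ((16−8)/6)² = 1.778
te_B = (1 + 4·6 + 11)/6 = 36/6 = 6; σ²_B = ((11−1)/6)² = 2.778
te_C = (3 + 4·6 + 21)/6 = 48/6 = 8; σ²_C = ((21−3)/6)² = 9.000
te_D = (6 + 4·8 + 10)/6 = 48/6 = 8; σ²_D = ((10−6)/6)² = 0.444
te_E = (2 + 4·4 + 6)/6 = 24/6 = 4; σ²_E = ((6−2)/6)² = 0.444
te_F = (1 + 4·6 + 11)/6 = 36/6 = 6; σ²_F = ((11−1)/6)² = 2.778
te_G = (5 + 4·6 + 13)/6 = 42/6 = 7; σ²_G = ((13−5)/6)² = 1.778
te_H = (7 + 4·11 + 27)/6 = 78/6 = 13; σ²_H = ((27−7)/6)² = 11.111
te_I = (2 + 4·6 + 10)/6 = 36/6 = 6; σ²_I = ((10−2)/6)² = 1.778

Forward pass:
ES_A = 0; EF_A = 10
ES_B = 10; EF_B = 10+6 = 16
ES_C = 10; EF_C = 10+8 = 18
ES_D = 10; EF_D = 10+8 = 18
ES_E = max(EF_C=18, EF_D=18) = 18; EF_E = 18+4 = 22
ES_F = 18; EF_F = 18+6 = 24
ES_G = 10; EF_G = 10+7 = 17
ES_H = 10; EF_H = 10+13 = 23
ES_I = max(EF_B=16, EF_E=22, EF_F=24, EF_G=17, EF_H=23) = 24; EF_I = 24+6 = 30
Expected project duration μ = 30 days. Critical path: A → C → F → I.

Variances on critical path: σ²_A=1.778, σ²_C=9.000, σ²_F=2.778, σ²_I=1.778.
Largest is σ²_C = 9.000.

C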